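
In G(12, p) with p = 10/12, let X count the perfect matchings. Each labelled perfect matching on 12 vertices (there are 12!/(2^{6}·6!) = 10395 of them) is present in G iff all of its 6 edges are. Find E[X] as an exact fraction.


K_12 has 12!/(2^{6}·6!) = 10395 labelled perfect matchings.
For each such perfect matching H, let X_H = 1 if all 6 edges of H are present in G. Then P[X_H = 1] = p^{6} = (5/6)^{6} = 15625/46656.
Summing the indicators: E[X] = Σ_H E[X_H] = 10395 · p^{6} = 10395 · 15625/46656 = 6015625/1728.
Numerically: E[X] ≈ 3.48e+03.

E[X] = 10395 · (5/6)^{6} = 6015625/1728 ≈ 3.48e+03.


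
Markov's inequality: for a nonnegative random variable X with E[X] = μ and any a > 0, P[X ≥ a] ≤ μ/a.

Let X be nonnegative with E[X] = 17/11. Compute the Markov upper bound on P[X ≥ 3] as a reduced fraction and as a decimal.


μ = E[X] = 17/11, a = 3.
Markov: P[X ≥ 3] ≤ μ/a = (17/11)/3 = 17/33.
Numerically: ≈ 0.5152.
(Since a = 3 > μ = 1.5455, the bound 17/33 is < 1 and informative.)

P[X ≥ 3] ≤ 17/33 ≈ 0.5152.


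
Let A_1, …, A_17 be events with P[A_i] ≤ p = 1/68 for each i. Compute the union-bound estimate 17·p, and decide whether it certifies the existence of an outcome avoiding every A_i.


Union bound: P[∪_{i=1}^{17} A_i] ≤ Σ_i P[A_i] ≤ 17·p = 17·(1/68) = 1/4.
Numerically: 1/4 ≈ 0.2500.
Is 1/4 < 1? YES.
Since P[∪ A_i] ≤ 1/4 < 1, the complement has P[∩ A_i^c] ≥ 1 − 1/4 = 3/4 > 0, so some outcome avoids every A_i.

17·p = 1/4 ≈ 0.2500; existence CERTIFIED by the union bound.


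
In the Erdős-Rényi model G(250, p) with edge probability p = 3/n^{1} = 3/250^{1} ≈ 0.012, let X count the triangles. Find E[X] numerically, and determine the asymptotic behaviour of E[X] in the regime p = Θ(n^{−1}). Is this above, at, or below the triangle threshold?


Number of potential triangles: C(250, 3) = 2573000.
Each occurs with probability p³ ≈ (0.012)³ ≈ 1.72800000e-06.
By linearity: E[X] = C(250, 3)·p³ ≈ 2573000 · 1.72800000e-06 ≈ 4.446144.
Here α = 1, so p = 3/n is exactly at the triangle threshold p ~ 1/n. Asymptotically E[X] → c³/6 = 3³/6 = 9/2 ≈ 4.500000, a bounded constant. In this regime the triangle count is asymptotically Poisson(c³/6).

E[X] ≈ 4.446144; in regime p = Θ(1/n^{1}) E[X] stays bounded (at the triangle threshold p ~ 1/n).


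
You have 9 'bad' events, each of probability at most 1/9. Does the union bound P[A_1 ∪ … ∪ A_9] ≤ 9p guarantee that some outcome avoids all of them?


Union bound: P[∪_{i=1}^{9} A_i] ≤ Σ_i P[A_i] ≤ 9·p = 9·(1/9) = 1.
Numerically: 1 ≈ 1.000000.
Is 1 < 1? NO.
Since the bound 1 is ≥ 1, the union bound is uninformative here; it does NOT by itself certify existence.

9·p = 1 ≈ 1.000000; existence NOT certified by the union bound.


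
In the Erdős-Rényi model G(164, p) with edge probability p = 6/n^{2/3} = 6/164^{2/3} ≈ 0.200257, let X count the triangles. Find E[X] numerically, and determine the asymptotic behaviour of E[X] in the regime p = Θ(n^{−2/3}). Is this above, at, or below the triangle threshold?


Number of potential triangles: C(164, 3) = 721764.
Each occurs with probability p³ ≈ (0.200257)³ ≈ 8.03093397e-03.
By linearity: E[X] = C(164, 3)·p³ ≈ 721764 · 8.03093397e-03 ≈ 5796.439024.
Since α = 2/3 < 1, p = c/n^{2/3} ≫ 1/n is above the triangle threshold p ~ 1/n. Asymptotically E[X] ~ (c³/6)·n^{3(1−α)} = (6³/6)·n^{1} → ∞; triangles are abundant w.h.p.

E[X] ≈ 5796.439024; in regime p = Θ(1/n^{2/3}) E[X] diverges (above the triangle threshold p ~ 1/n).


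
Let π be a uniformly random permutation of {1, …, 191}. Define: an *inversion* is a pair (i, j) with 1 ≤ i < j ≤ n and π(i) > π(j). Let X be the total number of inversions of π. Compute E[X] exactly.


Write X = Σ X_I over the C(191, 2) = 18145 pairs i < j, with X_I the indicator of one inversion.
There are 18145 indicators.
For each fixed pair i < j, the values π(i) and π(j) are two distinct elements of {1, …, 191} in uniformly random order; by symmetry P[π(i) > π(j)] = 1/2.
By linearity: E[X] = 18145 · (1/2) = C(191, 2) · (1/2) = 18145/2 = 18145/2 ≈ 9072.50000.

E[X] = 18145/2 = 9072.50000.


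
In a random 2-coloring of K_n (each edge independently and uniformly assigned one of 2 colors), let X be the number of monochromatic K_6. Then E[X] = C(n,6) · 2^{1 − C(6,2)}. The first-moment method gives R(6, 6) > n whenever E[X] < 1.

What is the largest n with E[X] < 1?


We need C(n, 6) · 2^{1 − 15} < 1, i.e. C(n, 6) < 2^{15 − 1} = 16384.
Check values of n near the boundary:
  n = 14: C(14, 6) = 3003; 3003 < 16384? YES
  n = 15: C(15, 6) = 5005; 5005 < 16384? YES
  n = 16: C(16, 6) = 8008; 8008 < 16384? YES
  n = 17: C(17, 6) = 12376; 12376 < 16384? YES
  n = 18: C(18, 6) = 18564; 18564 < 16384? NO
  n = 19: C(19, 6) = 27132; 27132 < 16384? NO
The largest n with C(n, 6) < 16384 is n = 17 (where E[X] = 1547/2048 ≈ 0.7553711). Hence R(6, 6) > 17, i.e. R(6, 6) ≥ 18.

Largest n = 17; hence R(6, 6) > 17.


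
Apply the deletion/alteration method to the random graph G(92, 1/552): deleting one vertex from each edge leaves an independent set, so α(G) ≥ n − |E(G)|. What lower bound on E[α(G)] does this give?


E[|E(G)|] = C(92, 2)·p = 4186 · (1/552) = 91/12.
E[α(G)] ≥ n − E[|E(G)|] = 92 − 91/12 = 1013/12.
Numerically: ≈ 84.416667.
(This is only a lower bound; the true E[α(G)] may be larger.)

E[α(G)] ≥ 1013/12 ≈ 84.416667.


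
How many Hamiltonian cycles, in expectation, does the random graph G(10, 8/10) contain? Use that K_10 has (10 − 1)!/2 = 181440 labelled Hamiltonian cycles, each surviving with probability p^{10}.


K_10 has (10 − 1)!/2 = 181440 labelled Hamiltonian cycles.
For each such Hamiltonian cycle H, let X_H = 1 if all 10 edges of H are present in G. Then P[X_H = 1] = p^{10} = (4/5)^{10} = 1048576/9765625.
By linearity: E[X] = Σ_H E[X_H] = 181440 · p^{10} = 181440 · 1048576/9765625 = 38050725888/1953125.
Numerically: E[X] ≈ 1.95e+04.

E[X] = 181440 · (4/5)^{10} = 38050725888/1953125 ≈ 1.95e+04.


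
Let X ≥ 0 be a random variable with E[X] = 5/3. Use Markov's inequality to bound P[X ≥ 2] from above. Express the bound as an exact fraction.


μ = E[X] = 5/3, a = 2.
Markov: P[X ≥ 2] ≤ μ/a = (5/3)/2 = 5/6.
Numerically: ≈ 0.833333.
(Since a = 2 > μ = 1.666667, the bound 5/6 is < 1 and informative.)

P[X ≥ 2] ≤ 5/6 ≈ 0.833333.


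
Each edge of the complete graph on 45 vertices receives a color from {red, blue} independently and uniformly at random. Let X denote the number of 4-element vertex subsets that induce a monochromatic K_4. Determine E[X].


Let X = Σ_S X_S over the C(45, 4) = 148995 subsets S of size 4, where X_S = 1 if the K_4 on S is monochromatic.
For a fixed S, the K_4 on S has C(4, 2) = 6 edges. P[all 6 edges red] = (1/2)^6, and likewise for blue, so P[monochromatic] = 2·(1/2)^6 = 2^{1 − 6} = 1/32.
By linearity of expectation: E[X] = C(45, 4) · 2^{1 − 6} = 148995 · 1/32 = 148995/32.
Numerically: E[X] ≈ 4656.0938.

E[X] = C(45,4)·2^(1−C(4,2)) = 148995/32 ≈ 4656.0938.


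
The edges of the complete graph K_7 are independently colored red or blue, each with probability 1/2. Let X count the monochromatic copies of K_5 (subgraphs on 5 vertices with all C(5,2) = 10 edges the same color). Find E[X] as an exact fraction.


Let X = Σ_S X_S over the C(7, 5) = 21 subsets S of size 5, where X_S = 1 if the K_5 on S is monochromatic.
For a fixed S, the K_5 on S has C(5, 2) = 10 edges. P[all 10 edges red] = (1/2)^10, and likewise for blue, so P[monochromatic] = 2·(1/2)^10 = 2^{1 − 10} = 1/512.
By linearity of expectation: E[X] = C(7, 5) · 2^{1 − 10} = 21 · 1/512 = 21/512.
Numerically: E[X] ≈ 0.041016.

E[X] = C(7,5)·2^(1−C(5,2)) = 21/512 ≈ 0.041016.


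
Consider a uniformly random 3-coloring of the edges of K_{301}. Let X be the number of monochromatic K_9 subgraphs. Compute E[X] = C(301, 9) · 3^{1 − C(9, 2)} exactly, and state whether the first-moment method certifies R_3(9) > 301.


E[X] = C(301, 9) · 3^{1 − 36} = 49533303936090975 · 3^{−35} = 49533303936090975/50031545098999707.
As a reduced fraction: E[X] = 16511101312030325/16677181699666569 ≈ 0.9900.
Is E[X] < 1? YES.
Since E[X] < 1, there exists a 3-coloring of K_{301} with no monochromatic K_9; hence R_3(9) > 301.

E[X] = 16511101312030325/16677181699666569 ≈ 0.9900; E[X] < 1, so R_3(9) > 301.


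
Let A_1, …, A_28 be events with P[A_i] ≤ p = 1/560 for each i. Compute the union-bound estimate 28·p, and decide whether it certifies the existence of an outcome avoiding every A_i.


Union bound: P[∪_{i=1}^{28} A_i] ≤ Σ_i P[A_i] ≤ 28·p = 28·(1/560) = 1/20.
Numerically: 1/20 ≈ 0.0500.
Is 1/20 < 1? YES.
Since P[∪ A_i] ≤ 1/20 < 1, the complement has P[∩ A_i^c] ≥ 1 − 1/20 = 19/20 > 0, so some outcome avoids every A_i.

28·p = 1/20 ≈ 0.0500; existence CERTIFIED by the union bound.


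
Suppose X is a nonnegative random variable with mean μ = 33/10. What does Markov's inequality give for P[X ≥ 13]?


μ = E[X] = 33/10, a = 13.
Markov: P[X ≥ 13] ≤ μ/a = (33/10)/13 = 33/130.
Numerically: ≈ 0.253846.
(Since a = 13 > μ = 3.300000, the bound 33/130 is < 1 and informative.)

P[X ≥ 13] ≤ 33/130 ≈ 0.253846.


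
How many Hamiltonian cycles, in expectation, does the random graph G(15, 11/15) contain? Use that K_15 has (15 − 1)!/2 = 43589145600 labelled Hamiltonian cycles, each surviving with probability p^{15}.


K_15 has (15 − 1)!/2 = 43589145600 labelled Hamiltonian cycles.
For each such Hamiltonian cycle H, let X_H = 1 if all 15 edges of H are present in G. Then P[X_H = 1] = p^{15} = (11/15)^{15} = 4177248169415651/437893890380859375.
By linearity of expectation: E[X] = Σ_H E[X_H] = 43589145600 · p^{15} = 43589145600 · 4177248169415651/437893890380859375 = 29972457393249757754368/72081298828125.
Numerically: E[X] ≈ 4.1581e+08.

E[X] = 43589145600 · (11/15)^{15} = 29972457393249757754368/72081298828125 ≈ 4.1581e+08.


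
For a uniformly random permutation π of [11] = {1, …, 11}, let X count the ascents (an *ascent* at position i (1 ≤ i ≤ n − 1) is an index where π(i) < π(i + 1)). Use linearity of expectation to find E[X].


Write X = Σ X_I over i = 1, …, 10, with X_I the indicator of one ascent.
There are 10 indicators.
For each fixed i, the pair (π(i), π(i+1)) is a uniformly random ordered pair of distinct values from {1, …, 11}; by symmetry P[π(i) < π(i+1)] = 1/2.
By linearity: E[X] = 10 · (1/2) = (11 − 1) · (1/2) = 5 ≈ 5.0000.

E[X] = 5 = 5.0000.


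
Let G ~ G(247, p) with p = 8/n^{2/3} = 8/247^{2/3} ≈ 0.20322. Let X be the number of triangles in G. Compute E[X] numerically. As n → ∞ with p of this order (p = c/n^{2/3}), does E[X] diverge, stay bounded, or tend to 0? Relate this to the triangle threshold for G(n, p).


Number of potential triangles: C(247, 3) = 2481115.
Each occurs with probability p³ ≈ (0.20322)³ ≈ 8.3922044e-03.
By linearity: E[X] = C(247, 3)·p³ ≈ 2481115 · 8.3922044e-03 ≈ 20822.02429.
Since α = 2/3 < 1, p = c/n^{2/3} ≫ 1/n is above the triangle threshold p ~ 1/n. Asymptotically E[X] ~ (c³/6)·n^{3(1−α)} = (8³/6)·n^{1} → ∞; triangles are abundant w.h.p.

E[X] ≈ 20822.02429; in regime p = Θ(1/n^{2/3}) E[X] diverges (above the triangle threshold p ~ 1/n).


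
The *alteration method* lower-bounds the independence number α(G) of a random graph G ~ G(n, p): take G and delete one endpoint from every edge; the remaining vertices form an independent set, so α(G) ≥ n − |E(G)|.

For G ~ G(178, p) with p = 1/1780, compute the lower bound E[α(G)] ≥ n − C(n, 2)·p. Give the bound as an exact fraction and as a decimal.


E[|E(G)|] = C(178, 2)·p = 15753 · (1/1780) = 177/20.
E[α(G)] ≥ n − E[|E(G)|] = 178 − 177/20 = 3383/20.
Numerically: ≈ 169.150.
(This is only a lower bound; the true E[α(G)] may be larger.)

E[α(G)] ≥ 3383/20 ≈ 169.150.


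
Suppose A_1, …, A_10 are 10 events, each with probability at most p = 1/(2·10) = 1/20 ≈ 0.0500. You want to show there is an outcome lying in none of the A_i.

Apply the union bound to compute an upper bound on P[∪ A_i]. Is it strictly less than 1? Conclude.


Union bound: P[∪_{i=1}^{10} A_i] ≤ Σ_i P[A_i] ≤ 10·p = 10·(1/20) = 1/2.
Numerically: 1/2 ≈ 0.5000.
Is 1/2 < 1? YES.
Since P[∪ A_i] ≤ 1/2 < 1, the complement has P[∩ A_i^c] ≥ 1 − 1/2 = 1/2 > 0, so some outcome avoids every A_i.

10·p = 1/2 ≈ 0.5000; existence CERTIFIED by the union bound.


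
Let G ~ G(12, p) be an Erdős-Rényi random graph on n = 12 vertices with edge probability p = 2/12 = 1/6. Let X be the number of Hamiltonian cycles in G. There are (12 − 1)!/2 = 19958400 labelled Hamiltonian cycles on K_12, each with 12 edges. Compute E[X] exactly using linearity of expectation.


K_12 has (12 − 1)!/2 = 19958400 labelled Hamiltonian cycles.
For each such Hamiltonian cycle H, let X_H = 1 if all 12 edges of H are present in G. Then P[X_H = 1] = p^{12} = (1/6)^{12} = 1/2176782336.
By linearity: E[X] = Σ_H E[X_H] = 19958400 · p^{12} = 19958400 · 1/2176782336 = 1925/209952.
Numerically: E[X] ≈ 0.009169.

E[X] = 19958400 · (1/6)^{12} = 1925/209952 ≈ 0.009169.


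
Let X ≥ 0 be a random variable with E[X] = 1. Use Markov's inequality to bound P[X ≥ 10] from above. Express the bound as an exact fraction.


μ = E[X] = 1, a = 10.
Markov: P[X ≥ 10] ≤ μ/a = (1)/10 = 1/10.
Numerically: ≈ 0.100.
(Since a = 10 > μ = 1.000, the bound 1/10 is < 1 and informative.)

P[X ≥ 10] ≤ 1/10 ≈ 0.100.


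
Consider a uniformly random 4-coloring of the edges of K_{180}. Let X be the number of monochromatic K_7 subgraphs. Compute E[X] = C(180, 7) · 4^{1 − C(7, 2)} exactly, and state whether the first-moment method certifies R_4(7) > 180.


E[X] = C(180, 7) · 4^{1 − 21} = 1079414463600 · 4^{−20} = 1079414463600/1099511627776.
As a reduced fraction: E[X] = 67463403975/68719476736 ≈ 0.98172.
Is E[X] < 1? YES.
Since E[X] < 1, there exists a 4-coloring of K_{180} with no monochromatic K_7; hence R_4(7) > 180.

E[X] = 67463403975/68719476736 ≈ 0.98172; E[X] < 1, so R_4(7) > 180.


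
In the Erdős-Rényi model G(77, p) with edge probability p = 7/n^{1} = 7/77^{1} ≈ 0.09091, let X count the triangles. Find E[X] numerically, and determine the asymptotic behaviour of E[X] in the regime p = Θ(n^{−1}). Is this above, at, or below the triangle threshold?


Number of potential triangles: C(77, 3) = 73150.
Each occurs with probability p³ ≈ (0.09091)³ ≈ 7.513148e-04.
By linearity: E[X] = C(77, 3)·p³ ≈ 73150 · 7.513148e-04 ≈ 54.9587.
Here α = 1, so p = 7/n is exactly at the triangle threshold p ~ 1/n. Asymptotically E[X] → c³/6 = 7³/6 = 343/6 ≈ 57.1667, a bounded constant. In this regime the triangle count is asymptotically Poisson(c³/6).

E[X] ≈ 54.9587; in regime p = Θ(1/n^{1}) E[X] stays bounded (at the triangle threshold p ~ 1/n).


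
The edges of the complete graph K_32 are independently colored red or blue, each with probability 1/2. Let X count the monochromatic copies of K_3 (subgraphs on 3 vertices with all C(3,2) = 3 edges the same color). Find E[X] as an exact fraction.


Let X = Σ_S X_S over the C(32, 3) = 4960 subsets S of size 3, where X_S = 1 if the K_3 on S is monochromatic.
For a fixed S, the K_3 on S has C(3, 2) = 3 edges. P[all 3 edges red] = (1/2)^3, and likewise for blue, so P[monochromatic] = 2·(1/2)^3 = 2^{1 − 3} = 1/4.
By linearity of expectation: E[X] = C(32, 3) · 2^{1 − 3} = 4960 · 1/4 = 1240.
Numerically: E[X] ≈ 1240.000.

E[X] = C(32,3)·2^(1−C(3,2)) = 1240 ≈ 1240.000.


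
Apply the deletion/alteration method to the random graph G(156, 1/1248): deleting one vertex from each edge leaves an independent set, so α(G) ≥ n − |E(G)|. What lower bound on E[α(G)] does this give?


E[|E(G)|] = C(156, 2)·p = 12090 · (1/1248) = 155/16.
E[α(G)] ≥ n − E[|E(G)|] = 156 − 155/16 = 2341/16.
Numerically: ≈ 146.3125.
(This is only a lower bound; the true E[α(G)] may be larger.)

E[α(G)] ≥ 2341/16 ≈ 146.3125.


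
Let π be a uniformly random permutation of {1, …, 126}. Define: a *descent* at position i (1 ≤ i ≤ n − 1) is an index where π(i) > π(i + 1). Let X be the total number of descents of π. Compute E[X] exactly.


Write X = Σ X_I over i = 1, …, 125, with X_I the indicator of one descent.
There are 125 indicators.
For each fixed i, the pair (π(i), π(i+1)) is a uniformly random ordered pair of distinct values from {1, …, 126}; by symmetry P[π(i) > π(i+1)] = 1/2.
By linearity: E[X] = 125 · (1/2) = (126 − 1) · (1/2) = 125/2 ≈ 62.5000.

E[X] = 125/2 = 62.5000.


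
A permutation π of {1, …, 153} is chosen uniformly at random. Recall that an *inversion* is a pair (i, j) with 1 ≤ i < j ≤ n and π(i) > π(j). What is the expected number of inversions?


Write X = Σ X_I over the C(153, 2) = 11628 pairs i < j, with X_I the indicator of one inversion.
There are 11628 indicators.
For each fixed pair i < j, the values π(i) and π(j) are two distinct elements of {1, …, 153} in uniformly random order; by symmetry P[π(i) > π(j)] = 1/2.
By linearity: E[X] = 11628 · (1/2) = C(153, 2) · (1/2) = 11628/2 = 5814 ≈ 5814.000000.

E[X] = 5814 = 5814.000000.


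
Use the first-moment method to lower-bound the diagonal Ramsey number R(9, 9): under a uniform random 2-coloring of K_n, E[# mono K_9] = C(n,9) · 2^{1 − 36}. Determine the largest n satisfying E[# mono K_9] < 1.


We need C(n, 9) · 2^{1 − 36} < 1, i.e. C(n, 9) < 2^{36 − 1} = 34359738368.
Check values of n near the boundary:
  n = 62: C(62, 9) = 20286591270; 20286591270 < 34359738368? YES
  n = 63: C(63, 9) = 23667689815; 23667689815 < 34359738368? YES
  n = 64: C(64, 9) = 27540584512; 27540584512 < 34359738368? YES
  n = 65: C(65, 9) = 31966749880; 31966749880 < 34359738368? YES
  n = 66: C(66, 9) = 37014131440; 37014131440 < 34359738368? NO
  n = 67: C(67, 9) = 42757703560; 42757703560 < 34359738368? NO
The largest n with C(n, 9) < 34359738368 is n = 65 (where E[X] = 3995843735/4294967296 ≈ 0.9303549). Hence R(9, 9) > 65, i.e. R(9, 9) ≥ 66.

Largest n = 65; hence R(9, 9) > 65.


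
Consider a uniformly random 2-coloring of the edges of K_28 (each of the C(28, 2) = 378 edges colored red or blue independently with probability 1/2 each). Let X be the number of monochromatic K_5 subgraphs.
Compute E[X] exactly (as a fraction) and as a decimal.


Let X = Σ_S X_S over the C(28, 5) = 98280 subsets S of size 5, where X_S = 1 if the K_5 on S is monochromatic.
For a fixed S, the K_5 on S has C(5, 2) = 10 edges. P[all 10 edges red] = (1/2)^10, and likewise for blue, so P[monochromatic] = 2·(1/2)^10 = 2^{1 − 10} = 1/512.
Summing: E[X] = C(28, 5) · 2^{1 − 10} = 98280 · 1/512 = 12285/64.
Numerically: E[X] ≈ 191.95312.

E[X] = C(28,5)·2^(1−C(5,2)) = 12285/64 ≈ 191.95312.


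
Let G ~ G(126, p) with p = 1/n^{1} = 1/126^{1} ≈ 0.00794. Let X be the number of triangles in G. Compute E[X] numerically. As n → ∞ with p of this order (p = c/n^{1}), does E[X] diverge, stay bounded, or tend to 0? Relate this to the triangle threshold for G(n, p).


Number of potential triangles: C(126, 3) = 325500.
Each occurs with probability p³ ≈ (0.00794)³ ≈ 4.99906e-07.
By linearity: E[X] = C(126, 3)·p³ ≈ 325500 · 4.99906e-07 ≈ 0.163.
Here α = 1, so p = 1/n is exactly at the triangle threshold p ~ 1/n. Asymptotically E[X] → c³/6 = 1³/6 = 1/6 ≈ 0.167, a bounded constant. In this regime the triangle count is asymptotically Poisson(c³/6).

E[X] ≈ 0.163; in regime p = Θ(1/n^{1}) E[X] stays bounded (at the triangle threshold p ~ 1/n).


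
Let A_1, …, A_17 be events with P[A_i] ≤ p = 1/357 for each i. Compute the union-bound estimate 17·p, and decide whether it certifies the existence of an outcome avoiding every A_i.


Union bound: P[∪_{i=1}^{17} A_i] ≤ Σ_i P[A_i] ≤ 17·p = 17·(1/357) = 1/21.
Numerically: 1/21 ≈ 0.047619.
Is 1/21 < 1? YES.
Since P[∪ A_i] ≤ 1/21 < 1, the complement has P[∩ A_i^c] ≥ 1 − 1/21 = 20/21 > 0, so some outcome avoids every A_i.

17·p = 1/21 ≈ 0.047619; existence CERTIFIED by the union bound.


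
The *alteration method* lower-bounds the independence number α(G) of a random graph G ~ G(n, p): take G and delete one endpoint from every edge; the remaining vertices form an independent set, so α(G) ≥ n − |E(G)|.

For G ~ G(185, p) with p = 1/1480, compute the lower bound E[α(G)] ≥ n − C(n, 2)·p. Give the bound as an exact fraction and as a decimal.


E[|E(G)|] = C(185, 2)·p = 17020 · (1/1480) = 23/2.
E[α(G)] ≥ n − E[|E(G)|] = 185 − 23/2 = 347/2.
Numerically: ≈ 173.50000.
(This is only a lower bound; the true E[α(G)] may be larger.)

E[α(G)] ≥ 347/2 ≈ 173.50000.


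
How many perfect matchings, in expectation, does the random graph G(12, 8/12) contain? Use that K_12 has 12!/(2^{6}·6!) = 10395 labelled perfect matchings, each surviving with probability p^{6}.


K_12 has 12!/(2^{6}·6!) = 10395 labelled perfect matchings.
For each such perfect matching H, let X_H = 1 if all 6 edges of H are present in G. Then P[X_H = 1] = p^{6} = (2/3)^{6} = 64/729.
By linearity: E[X] = Σ_H E[X_H] = 10395 · p^{6} = 10395 · 64/729 = 24640/27.
Numerically: E[X] ≈ 913.

E[X] = 10395 · (2/3)^{6} = 24640/27 ≈ 913.


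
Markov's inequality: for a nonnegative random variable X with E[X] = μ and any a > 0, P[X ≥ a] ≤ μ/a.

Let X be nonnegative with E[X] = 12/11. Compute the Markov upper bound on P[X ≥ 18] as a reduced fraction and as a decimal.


μ = E[X] = 12/11, a = 18.
Markov: P[X ≥ 18] ≤ μ/a = (12/11)/18 = 2/33.
Numerically: ≈ 0.0606.
(Since a = 18 > μ = 1.0909, the bound 2/33 is < 1 and informative.)

P[X ≥ 18] ≤ 2/33 ≈ 0.0606.


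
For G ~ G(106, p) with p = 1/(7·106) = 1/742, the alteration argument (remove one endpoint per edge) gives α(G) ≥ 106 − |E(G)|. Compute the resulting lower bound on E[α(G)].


E[|E(G)|] = C(106, 2)·p = 5565 · (1/742) = 15/2.
E[α(G)] ≥ n − E[|E(G)|] = 106 − 15/2 = 197/2.
Numerically: ≈ 98.50000.
(This is only a lower bound; the true E[α(G)] may be larger.)

E[α(G)] ≥ 197/2 ≈ 98.50000.


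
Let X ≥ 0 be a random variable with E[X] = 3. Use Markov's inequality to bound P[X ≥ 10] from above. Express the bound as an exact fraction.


μ = E[X] = 3, a = 10.
Markov: P[X ≥ 10] ≤ μ/a = (3)/10 = 3/10.
Numerically: ≈ 0.300.
(Since a = 10 > μ = 3.000, the bound 3/10 is < 1 and informative.)

P[X ≥ 10] ≤ 3/10 ≈ 0.300.


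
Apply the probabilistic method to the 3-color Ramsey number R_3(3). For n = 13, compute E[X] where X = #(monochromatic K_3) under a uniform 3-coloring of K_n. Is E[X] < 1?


E[X] = C(13, 3) · 3^{1 − 3} = 286 · 3^{−2} = 286/9.
As a reduced fraction: E[X] = 286/9 ≈ 31.778.
Is E[X] < 1? NO.
Since E[X] ≥ 1, the first-moment bound is inconclusive at n = 13; it does NOT by itself certify R_3(3) > 13.

E[X] = 286/9 ≈ 31.778; E[X] ≥ 1; first-moment method inconclusive here.


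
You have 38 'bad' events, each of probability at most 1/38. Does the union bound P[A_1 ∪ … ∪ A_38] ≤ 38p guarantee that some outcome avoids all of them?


Union bound: P[∪_{i=1}^{38} A_i] ≤ Σ_i P[A_i] ≤ 38·p = 38·(1/38) = 1.
Numerically: 1 ≈ 1.00000.
Is 1 < 1? NO.
Since the bound 1 is ≥ 1, the union bound is uninformative here; it does NOT by itself certify existence.

38·p = 1 ≈ 1.00000; existence NOT certified by the union bound.


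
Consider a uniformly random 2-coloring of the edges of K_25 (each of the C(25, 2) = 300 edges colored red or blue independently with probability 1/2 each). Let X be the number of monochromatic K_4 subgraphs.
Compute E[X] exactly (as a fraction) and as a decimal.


Let X = Σ_S X_S over the C(25, 4) = 12650 subsets S of size 4, where X_S = 1 if the K_4 on S is monochromatic.
For a fixed S, the K_4 on S has C(4, 2) = 6 edges. P[all 6 edges red] = (1/2)^6, and likewise for blue, so P[monochromatic] = 2·(1/2)^6 = 2^{1 − 6} = 1/32.
Summing: E[X] = C(25, 4) · 2^{1 − 6} = 12650 · 1/32 = 6325/16.
Numerically: E[X] ≈ 395.312.

E[X] = C(25,4)·2^(1−C(4,2)) = 6325/16 ≈ 395.312.


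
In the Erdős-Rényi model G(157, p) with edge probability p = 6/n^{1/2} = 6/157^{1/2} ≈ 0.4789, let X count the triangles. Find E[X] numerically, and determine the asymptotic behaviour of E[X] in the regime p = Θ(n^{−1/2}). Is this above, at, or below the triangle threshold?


Number of potential triangles: C(157, 3) = 632710.
Each occurs with probability p³ ≈ (0.4789)³ ≈ 1.098005e-01.
By linearity: E[X] = C(157, 3)·p³ ≈ 632710 · 1.098005e-01 ≈ 69471.8671.
Since α = 1/2 < 1, p = c/n^{1/2} ≫ 1/n is above the triangle threshold p ~ 1/n. Asymptotically E[X] ~ (c³/6)·n^{3(1−α)} = (6³/6)·n^{1.5} → ∞; triangles are abundant w.h.p.

E[X] ≈ 69471.8671; in regime p = Θ(1/n^{1/2}) E[X] diverges (above the triangle threshold p ~ 1/n).


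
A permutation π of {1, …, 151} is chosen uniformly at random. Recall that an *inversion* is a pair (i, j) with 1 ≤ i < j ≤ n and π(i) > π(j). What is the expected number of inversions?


Write X = Σ X_I over the C(151, 2) = 11325 pairs i < j, with X_I the indicator of one inversion.
There are 11325 indicators.
For each fixed pair i < j, the values π(i) and π(j) are two distinct elements of {1, …, 151} in uniformly random order; by symmetry P[π(i) > π(j)] = 1/2.
By linearity: E[X] = 11325 · (1/2) = C(151, 2) · (1/2) = 11325/2 = 11325/2 ≈ 5662.500.

E[X] = 11325/2 = 5662.500.


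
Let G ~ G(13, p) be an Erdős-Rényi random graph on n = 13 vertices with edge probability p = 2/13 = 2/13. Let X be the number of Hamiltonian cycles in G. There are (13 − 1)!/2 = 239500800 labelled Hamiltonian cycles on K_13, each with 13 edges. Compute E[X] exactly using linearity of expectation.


K_13 has (13 − 1)!/2 = 239500800 labelled Hamiltonian cycles.
For each such Hamiltonian cycle H, let X_H = 1 if all 13 edges of H are present in G. Then P[X_H = 1] = p^{13} = (2/13)^{13} = 8192/302875106592253.
By linearity of expectation: E[X] = Σ_H E[X_H] = 239500800 · p^{13} = 239500800 · 8192/302875106592253 = 1961990553600/302875106592253.
Numerically: E[X] ≈ 0.00648.

E[X] = 239500800 · (2/13)^{13} = 1961990553600/302875106592253 ≈ 0.00648.


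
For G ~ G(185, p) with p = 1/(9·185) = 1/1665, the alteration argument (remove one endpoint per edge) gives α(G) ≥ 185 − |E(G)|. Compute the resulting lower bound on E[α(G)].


E[|E(G)|] = C(185, 2)·p = 17020 · (1/1665) = 92/9.
E[α(G)] ≥ n − E[|E(G)|] = 185 − 92/9 = 1573/9.
Numerically: ≈ 174.7778.
(This is only a lower bound; the true E[α(G)] may be larger.)

E[α(G)] ≥ 1573/9 ≈ 174.7778.


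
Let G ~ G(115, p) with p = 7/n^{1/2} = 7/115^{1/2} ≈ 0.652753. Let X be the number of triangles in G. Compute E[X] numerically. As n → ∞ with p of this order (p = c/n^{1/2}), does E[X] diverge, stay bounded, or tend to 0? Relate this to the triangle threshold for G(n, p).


Number of potential triangles: C(115, 3) = 246905.
Each occurs with probability p³ ≈ (0.652753)³ ≈ 2.78129695e-01.
By linearity: E[X] = C(115, 3)·p³ ≈ 246905 · 2.78129695e-01 ≈ 68671.612339.
Since α = 1/2 < 1, p = c/n^{1/2} ≫ 1/n is above the triangle threshold p ~ 1/n. Asymptotically E[X] ~ (c³/6)·n^{3(1−α)} = (7³/6)·n^{1.5} → ∞; triangles are abundant w.h.p.

E[X] ≈ 68671.612339; in regime p = Θ(1/n^{1/2}) E[X] diverges (above the triangle threshold p ~ 1/n).


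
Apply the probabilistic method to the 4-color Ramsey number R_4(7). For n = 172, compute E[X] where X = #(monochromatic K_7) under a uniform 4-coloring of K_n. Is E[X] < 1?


E[X] = C(172, 7) · 4^{1 − 21} = 780842580024 · 4^{−20} = 780842580024/1099511627776.
As a reduced fraction: E[X] = 97605322503/137438953472 ≈ 0.7102.
Is E[X] < 1? YES.
Since E[X] < 1, there exists a 4-coloring of K_{172} with no monochromatic K_7; hence R_4(7) > 172.

E[X] = 97605322503/137438953472 ≈ 0.7102; E[X] < 1, so R_4(7) > 172.


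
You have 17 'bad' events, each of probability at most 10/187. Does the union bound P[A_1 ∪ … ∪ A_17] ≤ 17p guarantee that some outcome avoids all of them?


Union bound: P[∪_{i=1}^{17} A_i] ≤ Σ_i P[A_i] ≤ 17·p = 17·(10/187) = 10/11.
Numerically: 10/11 ≈ 0.9090909.
Is 10/11 < 1? YES.
Since P[∪ A_i] ≤ 10/11 < 1, the complement has P[∩ A_i^c] ≥ 1 − 10/11 = 1/11 > 0, so some outcome avoids every A_i.

17·p = 10/11 ≈ 0.9090909; existence CERTIFIED by the union bound.


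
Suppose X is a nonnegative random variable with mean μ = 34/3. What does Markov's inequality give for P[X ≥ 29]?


μ = E[X] = 34/3, a = 29.
Markov: P[X ≥ 29] ≤ μ/a = (34/3)/29 = 34/87.
Numerically: ≈ 0.391.
(Since a = 29 > μ = 11.333, the bound 34/87 is < 1 and informative.)

P[X ≥ 29] ≤ 34/87 ≈ 0.391.


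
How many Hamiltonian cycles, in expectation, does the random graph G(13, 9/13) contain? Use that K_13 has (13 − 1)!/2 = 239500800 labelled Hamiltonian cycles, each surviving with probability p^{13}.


K_13 has (13 − 1)!/2 = 239500800 labelled Hamiltonian cycles.
For each such Hamiltonian cycle H, let X_H = 1 if all 13 edges of H are present in G. Then P[X_H = 1] = p^{13} = (9/13)^{13} = 2541865828329/302875106592253.
By linearity of expectation: E[X] = Σ_H E[X_H] = 239500800 · p^{13} = 239500800 · 2541865828329/302875106592253 = 608778899377458163200/302875106592253.
Numerically: E[X] ≈ 2.01e+06.

E[X] = 239500800 · (9/13)^{13} = 608778899377458163200/302875106592253 ≈ 2.01e+06.


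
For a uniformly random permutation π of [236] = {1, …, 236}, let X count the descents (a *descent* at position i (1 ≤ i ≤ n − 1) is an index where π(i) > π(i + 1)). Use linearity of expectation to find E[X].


Write X = Σ X_I over i = 1, …, 235, with X_I the indicator of one descent.
There are 235 indicators.
For each fixed i, the pair (π(i), π(i+1)) is a uniformly random ordered pair of distinct values from {1, …, 236}; by symmetry P[π(i) > π(i+1)] = 1/2.
By linearity: E[X] = 235 · (1/2) = (236 − 1) · (1/2) = 235/2 ≈ 117.5000.

E[X] = 235/2 = 117.5000.


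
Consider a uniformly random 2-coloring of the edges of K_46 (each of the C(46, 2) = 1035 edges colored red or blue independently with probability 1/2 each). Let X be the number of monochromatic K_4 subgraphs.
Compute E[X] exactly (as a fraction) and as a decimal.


Let X = Σ_S X_S over the C(46, 4) = 163185 subsets S of size 4, where X_S = 1 if the K_4 on S is monochromatic.
For a fixed S, the K_4 on S has C(4, 2) = 6 edges. P[all 6 edges red] = (1/2)^6, and likewise for blue, so P[monochromatic] = 2·(1/2)^6 = 2^{1 − 6} = 1/32.
By linearity: E[X] = C(46, 4) · 2^{1 − 6} = 163185 · 1/32 = 163185/32.
Numerically: E[X] ≈ 5099.531250.

E[X] = C(46,4)·2^(1−C(4,2)) = 163185/32 ≈ 5099.531250.


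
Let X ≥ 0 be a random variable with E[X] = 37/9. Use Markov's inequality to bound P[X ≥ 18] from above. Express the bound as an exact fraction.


μ = E[X] = 37/9, a = 18.
Markov: P[X ≥ 18] ≤ μ/a = (37/9)/18 = 37/162.
Numerically: ≈ 0.22840.
(Since a = 18 > μ = 4.11111, the bound 37/162 is < 1 and informative.)

P[X ≥ 18] ≤ 37/162 ≈ 0.22840.


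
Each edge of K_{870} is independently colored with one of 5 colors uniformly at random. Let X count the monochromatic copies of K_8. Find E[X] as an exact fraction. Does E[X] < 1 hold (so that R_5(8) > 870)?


E[X] = C(870, 8) · 5^{1 − 28} = 7881626782940464620 · 5^{−27} = 7881626782940464620/7450580596923828125.
As a reduced fraction: E[X] = 1576325356588092924/1490116119384765625 ≈ 1.05785.
Is E[X] < 1? NO.
Since E[X] ≥ 1, the first-moment bound is inconclusive at n = 870; it does NOT by itself certify R_5(8) > 870.

E[X] = 1576325356588092924/1490116119384765625 ≈ 1.05785; E[X] ≥ 1; first-moment method inconclusive here.


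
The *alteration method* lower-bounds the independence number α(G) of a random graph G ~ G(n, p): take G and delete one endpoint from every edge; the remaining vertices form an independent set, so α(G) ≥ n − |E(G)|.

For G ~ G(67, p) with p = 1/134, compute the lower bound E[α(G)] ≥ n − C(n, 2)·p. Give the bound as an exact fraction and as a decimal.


E[|E(G)|] = C(67, 2)·p = 2211 · (1/134) = 33/2.
E[α(G)] ≥ n − E[|E(G)|] = 67 − 33/2 = 101/2.
Numerically: ≈ 50.50000.
(This is only a lower bound; the true E[α(G)] may be larger.)

E[α(G)] ≥ 101/2 ≈ 50.50000.


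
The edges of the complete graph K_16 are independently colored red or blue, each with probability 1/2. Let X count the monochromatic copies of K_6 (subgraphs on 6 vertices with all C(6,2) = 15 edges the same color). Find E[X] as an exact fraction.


Let X = Σ_S X_S over the C(16, 6) = 8008 subsets S of size 6, where X_S = 1 if the K_6 on S is monochromatic.
For a fixed S, the K_6 on S has C(6, 2) = 15 edges. P[all 15 edges red] = (1/2)^15, and likewise for blue, so P[monochromatic] = 2·(1/2)^15 = 2^{1 − 15} = 1/16384.
By linearity: E[X] = C(16, 6) · 2^{1 − 15} = 8008 · 1/16384 = 1001/2048.
Numerically: E[X] ≈ 0.4888.

E[X] = C(16,6)·2^(1−C(6,2)) = 1001/2048 ≈ 0.4888.


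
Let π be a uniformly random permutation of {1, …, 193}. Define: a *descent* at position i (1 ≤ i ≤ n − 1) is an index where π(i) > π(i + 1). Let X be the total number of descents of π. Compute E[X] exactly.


Write X = Σ X_I over i = 1, …, 192, with X_I the indicator of one descent.
There are 192 indicators.
For each fixed i, the pair (π(i), π(i+1)) is a uniformly random ordered pair of distinct values from {1, …, 193}; by symmetry P[π(i) > π(i+1)] = 1/2.
By linearity: E[X] = 192 · (1/2) = (193 − 1) · (1/2) = 96 ≈ 96.0000.

E[X] = 96 = 96.0000.


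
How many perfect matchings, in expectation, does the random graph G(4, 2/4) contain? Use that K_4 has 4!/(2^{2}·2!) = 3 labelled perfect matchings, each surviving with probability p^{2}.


K_4 has 4!/(2^{2}·2!) = 3 labelled perfect matchings.
For each such perfect matching H, let X_H = 1 if all 2 edges of H are present in G. Then P[X_H = 1] = p^{2} = (1/2)^{2} = 1/4.
Summing the indicators: E[X] = Σ_H E[X_H] = 3 · p^{2} = 3 · 1/4 = 3/4.
Numerically: E[X] ≈ 0.75.

E[X] = 3 · (1/2)^{2} = 3/4 ≈ 0.75.


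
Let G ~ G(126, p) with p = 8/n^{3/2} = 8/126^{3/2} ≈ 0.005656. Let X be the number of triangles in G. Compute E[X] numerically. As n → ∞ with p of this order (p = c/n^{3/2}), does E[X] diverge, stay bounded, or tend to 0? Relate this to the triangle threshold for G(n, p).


Number of potential triangles: C(126, 3) = 325500.
Each occurs with probability p³ ≈ (0.005656)³ ≈ 1.809683e-07.
By linearity: E[X] = C(126, 3)·p³ ≈ 325500 · 1.809683e-07 ≈ 0.0589.
Since α = 3/2 > 1, p = c/n^{3/2} = o(1/n) is below the triangle threshold p ~ 1/n. Asymptotically E[X] ~ (c³/6)·n^{3(1−α)} = (8³/6)·n^{-1.5} → 0, so by Markov's inequality G has no triangles w.h.p.

E[X] ≈ 0.0589; in regime p = Θ(1/n^{3/2}) E[X] tends to 0 (below the triangle threshold p ~ 1/n).


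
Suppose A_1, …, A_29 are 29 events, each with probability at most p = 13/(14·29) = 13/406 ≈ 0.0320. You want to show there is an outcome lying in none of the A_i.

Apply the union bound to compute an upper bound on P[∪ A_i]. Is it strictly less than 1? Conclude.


Union bound: P[∪_{i=1}^{29} A_i] ≤ Σ_i P[A_i] ≤ 29·p = 29·(13/406) = 13/14.
Numerically: 13/14 ≈ 0.9286.
Is 13/14 < 1? YES.
Since P[∪ A_i] ≤ 13/14 < 1, the complement has P[∩ A_i^c] ≥ 1 − 13/14 = 1/14 > 0, so some outcome avoids every A_i.

29·p = 13/14 ≈ 0.9286; existence CERTIFIED by the union bound.


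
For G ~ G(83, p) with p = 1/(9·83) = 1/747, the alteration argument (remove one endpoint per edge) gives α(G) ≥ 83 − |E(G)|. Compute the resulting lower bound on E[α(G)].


E[|E(G)|] = C(83, 2)·p = 3403 · (1/747) = 41/9.
E[α(G)] ≥ n − E[|E(G)|] = 83 − 41/9 = 706/9.
Numerically: ≈ 78.4444.
(This is only a lower bound; the true E[α(G)] may be larger.)

E[α(G)] ≥ 706/9 ≈ 78.4444.


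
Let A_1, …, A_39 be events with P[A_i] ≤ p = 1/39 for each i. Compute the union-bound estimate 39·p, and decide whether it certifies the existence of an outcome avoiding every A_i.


Union bound: P[∪_{i=1}^{39} A_i] ≤ Σ_i P[A_i] ≤ 39·p = 39·(1/39) = 1.
Numerically: 1 ≈ 1.000000.
Is 1 < 1? NO.
Since the bound 1 is ≥ 1, the union bound is uninformative here; it does NOT by itself certify existence.

39·p = 1 ≈ 1.000000; existence NOT certified by the union bound.


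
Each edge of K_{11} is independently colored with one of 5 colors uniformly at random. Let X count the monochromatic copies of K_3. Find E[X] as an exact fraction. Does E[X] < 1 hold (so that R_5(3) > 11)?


E[X] = C(11, 3) · 5^{1 − 3} = 165 · 5^{−2} = 165/25.
As a reduced fraction: E[X] = 33/5 ≈ 6.60000.
Is E[X] < 1? NO.
Since E[X] ≥ 1, the first-moment bound is inconclusive at n = 11; it does NOT by itself certify R_5(3) > 11.

E[X] = 33/5 ≈ 6.60000; E[X] ≥ 1; first-moment method inconclusive here.


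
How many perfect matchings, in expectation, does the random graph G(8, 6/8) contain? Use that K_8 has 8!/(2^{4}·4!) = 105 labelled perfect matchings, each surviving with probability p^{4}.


K_8 has 8!/(2^{4}·4!) = 105 labelled perfect matchings.
For each such perfect matching H, let X_H = 1 if all 4 edges of H are present in G. Then P[X_H = 1] = p^{4} = (3/4)^{4} = 81/256.
By linearity: E[X] = Σ_H E[X_H] = 105 · p^{4} = 105 · 81/256 = 8505/256.
Numerically: E[X] ≈ 33.2.

E[X] = 105 · (3/4)^{4} = 8505/256 ≈ 33.2.


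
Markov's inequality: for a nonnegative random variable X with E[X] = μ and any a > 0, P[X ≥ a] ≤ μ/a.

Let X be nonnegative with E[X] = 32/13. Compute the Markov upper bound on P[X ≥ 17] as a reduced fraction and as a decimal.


μ = E[X] = 32/13, a = 17.
Markov: P[X ≥ 17] ≤ μ/a = (32/13)/17 = 32/221.
Numerically: ≈ 0.144796.
(Since a = 17 > μ = 2.461538, the bound 32/221 is < 1 and informative.)

P[X ≥ 17] ≤ 32/221 ≈ 0.144796.


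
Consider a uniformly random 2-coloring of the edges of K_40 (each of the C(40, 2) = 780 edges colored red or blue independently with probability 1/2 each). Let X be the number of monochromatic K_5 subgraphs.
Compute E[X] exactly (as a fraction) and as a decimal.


Let X = Σ_S X_S over the C(40, 5) = 658008 subsets S of size 5, where X_S = 1 if the K_5 on S is monochromatic.
For a fixed S, the K_5 on S has C(5, 2) = 10 edges. P[all 10 edges red] = (1/2)^10, and likewise for blue, so P[monochromatic] = 2·(1/2)^10 = 2^{1 − 10} = 1/512.
By linearity of expectation: E[X] = C(40, 5) · 2^{1 − 10} = 658008 · 1/512 = 82251/64.
Numerically: E[X] ≈ 1285.17188.

E[X] = C(40,5)·2^(1−C(5,2)) = 82251/64 ≈ 1285.17188.


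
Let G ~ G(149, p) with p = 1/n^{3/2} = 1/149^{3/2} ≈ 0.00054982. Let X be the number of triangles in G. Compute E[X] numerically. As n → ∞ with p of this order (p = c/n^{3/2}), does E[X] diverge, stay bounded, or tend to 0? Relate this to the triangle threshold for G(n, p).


Number of potential triangles: C(149, 3) = 540274.
Each occurs with probability p³ ≈ (0.00054982)³ ≈ 1.66211777e-10.
By linearity: E[X] = C(149, 3)·p³ ≈ 540274 · 1.66211777e-10 ≈ 0.000090.
Since α = 3/2 > 1, p = c/n^{3/2} = o(1/n) is below the triangle threshold p ~ 1/n. Asymptotically E[X] ~ (c³/6)·n^{3(1−α)} = (1³/6)·n^{-1.5} → 0, so by Markov's inequality G has no triangles w.h.p.

E[X] ≈ 0.000090; in regime p = Θ(1/n^{3/2}) E[X] tends to 0 (below the triangle threshold p ~ 1/n).


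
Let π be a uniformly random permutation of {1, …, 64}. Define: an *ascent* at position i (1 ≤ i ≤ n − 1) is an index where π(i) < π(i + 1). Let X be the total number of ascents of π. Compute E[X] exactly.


Write X = Σ X_I over i = 1, …, 63, with X_I the indicator of one ascent.
There are 63 indicators.
For each fixed i, the pair (π(i), π(i+1)) is a uniformly random ordered pair of distinct values from {1, …, 64}; by symmetry P[π(i) < π(i+1)] = 1/2.
By linearity: E[X] = 63 · (1/2) = (64 − 1) · (1/2) = 63/2 ≈ 31.500.

E[X] = 63/2 = 31.500.
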